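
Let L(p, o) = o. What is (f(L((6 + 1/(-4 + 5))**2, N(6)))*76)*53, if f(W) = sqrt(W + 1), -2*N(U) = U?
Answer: 4028*I*sqrt(2) ≈ 5696.5*I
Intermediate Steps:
N(U) = -U/2
f(W) = sqrt(1 + W)
(f(L((6 + 1/(-4 + 5))**2, N(6)))*76)*53 = (sqrt(1 - 1/2*6)*76)*53 = (sqrt(1 - 3)*76)*53 = (sqrt(-2)*76)*53 = ((I*sqrt(2))*76)*53 = (76*I*sqrt(2))*53 = 4028*I*sqrt(2)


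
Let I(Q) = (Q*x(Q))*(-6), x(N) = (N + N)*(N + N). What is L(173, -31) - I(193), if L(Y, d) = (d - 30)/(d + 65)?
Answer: 5866270451/34 ≈ 1.7254e+8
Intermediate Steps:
x(N) = 4*N² (x(N) = (2*N)*(2*N) = 4*N²)
L(Y, d) = (-30 + d)/(65 + d)
I(Q) = -24*Q³ (I(Q) = (Q*(4*Q²))*(-6) = (4*Q³)*(-6) = -24*Q³)
L(173, -31) - I(193) = (-30 - 31)/(65 - 31) - (-24)*193³ = -61/34 - (-24)*7189057 = (1/34)*(-61) - 1*(-172537368) = -61/34 + 172537368 = 5866270451/34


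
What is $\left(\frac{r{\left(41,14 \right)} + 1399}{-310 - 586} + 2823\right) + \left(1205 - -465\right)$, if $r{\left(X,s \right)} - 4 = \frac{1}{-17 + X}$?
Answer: $\frac{96583799}{21504} \approx 4491.4$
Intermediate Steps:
$r{\left(X,s \right)} = 4 + \frac{1}{-17 + X}$
$\left(\frac{r{\left(41,14 \right)} + 1399}{-310 - 586} + 2823\right) + \left(1205 - -465\right) = \left(\frac{\frac{-67 + 4 \cdot 41}{-17 + 41} + 1399}{-310 - 586} + 2823\right) + \left(1205 - -465\right) = \left(\frac{\frac{-67 + 164}{24} + 1399}{-896} + 2823\right) + \left(1205 + 465\right) = \left(\left(\frac{1}{24} \cdot 97 + 1399\right) \left(- \frac{1}{896}\right) + 2823\right) + 1670 = \left(\left(\frac{97}{24} + 1399\right) \left(- \frac{1}{896}\right) + 2823\right) + 1670 = \left(\frac{33673}{24} \left(- \frac{1}{896}\right) + 2823\right) + 1670 = \left(- \frac{33673}{21504} + 2823\right) + 1670 = \frac{60672119}{21504} + 1670 = \frac{96583799}{21504}$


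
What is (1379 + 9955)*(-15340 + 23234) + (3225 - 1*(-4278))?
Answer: 89478099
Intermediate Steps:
(1379 + 9955)*(-15340 + 23234) + (3225 - 1*(-4278)) = 11334*7894 + (3225 + 4278) = 89470596 + 7503 = 89478099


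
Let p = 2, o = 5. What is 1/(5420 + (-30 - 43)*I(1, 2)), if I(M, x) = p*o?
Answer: 1/4690 ≈ 0.00021322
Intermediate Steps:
I(M, x) = 10 (I(M, x) = 2*5 = 10)
1/(5420 + (-30 - 43)*I(1, 2)) = 1/(5420 + (-30 - 43)*10) = 1/(5420 - 73*10) = 1/(5420 - 730) = 1/4690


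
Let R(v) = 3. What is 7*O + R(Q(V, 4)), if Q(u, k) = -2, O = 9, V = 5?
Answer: 66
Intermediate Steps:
7*O + R(Q(V, 4)) = 7*9 + 3 = 63 + 3 = 66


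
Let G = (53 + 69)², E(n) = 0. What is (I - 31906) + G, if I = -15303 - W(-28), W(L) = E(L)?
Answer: -32325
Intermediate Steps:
W(L) = 0
G = 14884 (G = 122² = 14884)
I = -15303 (I = -15303 - 1*0 = -15303 + 0 = -15303)
(I - 31906) + G = (-15303 - 31906) + 14884 = -47209 + 14884 = -32325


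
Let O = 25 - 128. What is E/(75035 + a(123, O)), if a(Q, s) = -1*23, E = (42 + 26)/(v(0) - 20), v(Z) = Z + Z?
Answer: -17/375060 ≈ -4.5326e-5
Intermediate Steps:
O = -103
v(Z) = 2*Z
E = -17/5 (E = (42 + 26)/(2*0 - 20) = 68/(0 - 20) = 68/(-20) = 68*(-1/20) = -17/5 ≈ -3.4000)
a(Q, s) = -23
E/(75035 + a(123, O)) = -17/(5*(75035 - 23)) = -17/5/75012 = -17/5*1/75012 = -17/375060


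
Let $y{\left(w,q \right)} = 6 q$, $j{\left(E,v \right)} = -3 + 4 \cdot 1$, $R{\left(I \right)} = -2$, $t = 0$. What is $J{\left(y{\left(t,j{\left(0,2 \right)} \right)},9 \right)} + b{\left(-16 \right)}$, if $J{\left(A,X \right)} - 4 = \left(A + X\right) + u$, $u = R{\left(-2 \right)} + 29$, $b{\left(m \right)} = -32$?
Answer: $14$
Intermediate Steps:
$j{\left(E,v \right)} = 1$ ($j{\left(E,v \right)} = -3 + 4 = 1$)
$u = 27$ ($u = -2 + 29 = 27$)
$J{\left(A,X \right)} = 31 + A + X$ ($J{\left(A,X \right)} = 4 + \left(\left(A + X\right) + 27\right) = 4 + \left(27 + A + X\right) = 31 + A + X$)
$J{\left(y{\left(t,j{\left(0,2 \right)} \right)},9 \right)} + b{\left(-16 \right)} = \left(31 + 6 \cdot 1 + 9\right) - 32 = \left(31 + 6 + 9\right) - 32 = 46 - 32 = 14$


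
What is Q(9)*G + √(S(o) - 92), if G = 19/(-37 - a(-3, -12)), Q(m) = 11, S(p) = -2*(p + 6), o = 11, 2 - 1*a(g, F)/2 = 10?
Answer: -209/21 + 3*I*√14 ≈ -9.9524 + 11.225*I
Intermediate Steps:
a(g, F) = -16 (a(g, F) = 4 - 2*10 = 4 - 20 = -16)
S(p) = -12 - 2*p (S(p) = -2*(6 + p) = -12 - 2*p)
G = -19/21 (G = 19/(-37 - 1*(-16)) = 19/(-37 + 16) = 19/(-21) = 19*(-1/21) = -19/21 ≈ -0.90476)
Q(9)*G + √(S(o) - 92) = 11*(-19/21) + √((-12 - 2*11) - 92) = -209/21 + √((-12 - 22) - 92) = -209/21 + √(-34 - 92) = -209/21 + √(-126) = -209/21 + 3*I*√14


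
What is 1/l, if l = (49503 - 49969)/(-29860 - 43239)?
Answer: 73099/466 ≈ 156.86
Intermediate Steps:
l = 466/73099 (l = -466/(-73099) = -466*(-1/73099) = 466/73099 ≈ 0.0063749)
1/l = 1/(466/73099) = 73099/466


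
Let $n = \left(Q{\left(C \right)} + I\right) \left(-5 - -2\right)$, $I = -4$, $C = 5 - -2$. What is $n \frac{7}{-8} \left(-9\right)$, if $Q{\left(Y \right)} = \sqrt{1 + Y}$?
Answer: $\frac{189}{2} - \frac{189 \sqrt{2}}{4} \approx 27.678$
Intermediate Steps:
$C = 7$ ($C = 5 + 2 = 7$)
$n = 12 - 6 \sqrt{2}$ ($n = \left(\sqrt{1 + 7} - 4\right) \left(-5 - -2\right) = \left(\sqrt{8} - 4\right) \left(-5 + 2\right) = \left(2 \sqrt{2} - 4\right) \left(-3\right) = \left(-4 + 2 \sqrt{2}\right) \left(-3\right) = 12 - 6 \sqrt{2} \approx 3.5147$)
$n \frac{7}{-8} \left(-9\right) = \left(12 - 6 \sqrt{2}\right) \frac{7}{-8} \left(-9\right) = \left(12 - 6 \sqrt{2}\right) 7 \left(- \frac{1}{8}\right) \left(-9\right) = \left(12 - 6 \sqrt{2}\right) \left(- \frac{7}{8}\right) \left(-9\right) = \left(- \frac{21}{2} + \frac{21 \sqrt{2}}{4}\right) \left(-9\right) = \frac{189}{2} - \frac{189 \sqrt{2}}{4}$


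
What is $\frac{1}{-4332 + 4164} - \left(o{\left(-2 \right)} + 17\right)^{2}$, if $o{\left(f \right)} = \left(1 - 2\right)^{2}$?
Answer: $- \frac{54433}{168} \approx -324.01$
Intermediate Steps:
$o{\left(f \right)} = 1$ ($o{\left(f \right)} = \left(-1\right)^{2} = 1$)
$\frac{1}{-4332 + 4164} - \left(o{\left(-2 \right)} + 17\right)^{2} = \frac{1}{-4332 + 4164} - \left(1 + 17\right)^{2} = \frac{1}{-168} - 18^{2} = - \frac{1}{168} - 324 = - \frac{54433}{168}$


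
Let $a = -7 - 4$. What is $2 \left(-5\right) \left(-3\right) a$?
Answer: $-330$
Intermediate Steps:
$a = -11$
$2 \left(-5\right) \left(-3\right) a = 2 \left(-5\right) \left(-3\right) \left(-11\right) = \left(-10\right) \left(-3\right) \left(-11\right) = 30 \left(-11\right) = -330$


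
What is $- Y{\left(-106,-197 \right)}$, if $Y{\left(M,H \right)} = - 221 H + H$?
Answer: $-43340$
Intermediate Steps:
$Y{\left(M,H \right)} = - 220 H$
$- Y{\left(-106,-197 \right)} = - \left(-220\right) \left(-197\right) = \left(-1\right) 43340 = -43340$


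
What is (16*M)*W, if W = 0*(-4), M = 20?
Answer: 0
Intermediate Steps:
W = 0
(16*M)*W = (16*20)*0 = 320*0 = 0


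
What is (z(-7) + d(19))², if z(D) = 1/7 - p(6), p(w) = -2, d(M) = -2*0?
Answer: 225/49 ≈ 4.5918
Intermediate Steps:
d(M) = 0
z(D) = 15/7 (z(D) = 1/7 - 1*(-2) = ⅐ + 2 = 15/7)
(z(-7) + d(19))² = (15/7 + 0)² = (15/7)² = 225/49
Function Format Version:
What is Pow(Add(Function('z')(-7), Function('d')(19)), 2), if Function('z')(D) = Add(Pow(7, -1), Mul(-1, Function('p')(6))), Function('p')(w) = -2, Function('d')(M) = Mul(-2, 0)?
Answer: Rational(225, 49) ≈ 4.5918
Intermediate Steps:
Function('d')(M) = 0
Function('z')(D) = Rational(15, 7) (Function('z')(D) = Add(Pow(7, -1), Mul(-1, -2)) = Add(Rational(1, 7), 2) = Rational(15, 7))
Pow(Add(Function('z')(-7), Function('d')(19)), 2) = Pow(Add(Rational(15, 7), 0), 2) = Pow(Rational(15, 7), 2) = Rational(225, 49)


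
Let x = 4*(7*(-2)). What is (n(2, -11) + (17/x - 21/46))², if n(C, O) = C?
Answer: 2550409/1658944 ≈ 1.5374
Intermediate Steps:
x = -56 (x = 4*(-14) = -56)
(n(2, -11) + (17/x - 21/46))² = (2 + (17/(-56) - 21/46))² = (2 + (17*(-1/56) - 21*1/46))² = (2 + (-17/56 - 21/46))² = (2 - 979/1288)² = (1597/1288)² = 2550409/1658944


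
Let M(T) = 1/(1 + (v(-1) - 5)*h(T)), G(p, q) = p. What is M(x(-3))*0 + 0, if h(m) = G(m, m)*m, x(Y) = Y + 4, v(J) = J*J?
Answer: 0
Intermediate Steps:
v(J) = J**2
x(Y) = 4 + Y
h(m) = m**2 (h(m) = m*m = m**2)
M(T) = 1/(1 - 4*T**2) (M(T) = 1/(1 + ((-1)**2 - 5)*T**2) = 1/(1 + (1 - 5)*T**2) = 1/(1 - 4*T**2))
M(x(-3))*0 + 0 = 0/(1 - 4*(4 - 3)**2) + 0 = 0/(1 - 4*1**2) + 0 = 0/(1 - 4*1) + 0 = 0/(1 - 4) + 0 = 0/(-3) + 0 = -1/3*0 + 0 = 0 + 0 = 0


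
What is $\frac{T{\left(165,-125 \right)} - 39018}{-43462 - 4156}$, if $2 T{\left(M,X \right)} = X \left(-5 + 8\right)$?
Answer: $\frac{78411}{95236} \approx 0.82333$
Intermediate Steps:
$T{\left(M,X \right)} = \frac{3 X}{2}$ ($T{\left(M,X \right)} = \frac{X \left(-5 + 8\right)}{2} = \frac{X 3}{2} = \frac{3 X}{2}$)
$\frac{T{\left(165,-125 \right)} - 39018}{-43462 - 4156} = \frac{\frac{3}{2} \left(-125\right) - 39018}{-43462 - 4156} = \frac{- \frac{375}{2} - 39018}{-47618} = \left(- \frac{78411}{2}\right) \left(- \frac{1}{47618}\right) = \frac{78411}{95236}$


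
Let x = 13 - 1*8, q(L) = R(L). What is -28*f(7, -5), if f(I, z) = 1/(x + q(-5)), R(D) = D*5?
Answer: 7/5 ≈ 1.4000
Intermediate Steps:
R(D) = 5*D
q(L) = 5*L
x = 5 (x = 13 - 8 = 5)
f(I, z) = -1/20 (f(I, z) = 1/(5 + 5*(-5)) = 1/(5 - 25) = 1/(-20) = -1/20)
-28*f(7, -5) = -28*(-1/20) = 7/5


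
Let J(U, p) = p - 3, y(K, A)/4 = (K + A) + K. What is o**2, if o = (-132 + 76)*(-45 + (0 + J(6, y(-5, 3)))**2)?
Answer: 2631279616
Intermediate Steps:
y(K, A) = 4*A + 8*K (y(K, A) = 4*((K + A) + K) = 4*((A + K) + K) = 4*(A + 2*K) = 4*A + 8*K)
J(U, p) = -3 + p
o = -51296 (o = (-132 + 76)*(-45 + (0 + (-3 + (4*3 + 8*(-5))))**2) = -56*(-45 + (0 + (-3 + (12 - 40)))**2) = -56*(-45 + (0 + (-3 - 28))**2) = -56*(-45 + (0 - 31)**2) = -56*(-45 + (-31)**2) = -56*(-45 + 961) = -56*916 = -51296)
o**2 = (-51296)**2 = 2631279616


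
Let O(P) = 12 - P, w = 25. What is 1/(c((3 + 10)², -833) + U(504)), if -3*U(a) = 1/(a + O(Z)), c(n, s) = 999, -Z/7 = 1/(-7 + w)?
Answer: 9295/9285699 ≈ 0.0010010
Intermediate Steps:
Z = -7/18 (Z = -7/(-7 + 25) = -7/18 ≈ -0.38889)
U(a) = -1/(3*(223/18 + a)) (U(a) = -1/(3*(a + (12 - 1*(-7/18)))) = -1/(3*(a + (12 + 7/18))) = -1/(3*(a + 223/18)) = -1/(3*(223/18 + a)))
1/(c((3 + 10)², -833) + U(504)) = 1/(999 - 6/(223 + 18*504)) = 1/(999 - 6/(223 + 9072)) = 1/(999 - 6/9295) = 1/(9285699/9295) = 9295/9285699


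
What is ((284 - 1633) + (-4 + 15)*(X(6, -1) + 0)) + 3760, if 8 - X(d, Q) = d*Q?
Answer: 2565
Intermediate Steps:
X(d, Q) = 8 - Q*d (X(d, Q) = 8 - d*Q = 8 - Q*d)
((284 - 1633) + (-4 + 15)*(X(6, -1) + 0)) + 3760 = ((284 - 1633) + (-4 + 15)*((8 - 1*(-1)*6) + 0)) + 3760 = (-1349 + 11*((8 + 6) + 0)) + 3760 = (-1349 + 11*(14 + 0)) + 3760 = (-1349 + 11*14) + 3760 = (-1349 + 154) + 3760 = -1195 + 3760 = 2565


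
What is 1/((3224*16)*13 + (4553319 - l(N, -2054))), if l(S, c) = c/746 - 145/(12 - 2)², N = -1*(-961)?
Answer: 7460/38970407417 ≈ 1.9143e-7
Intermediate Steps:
N = 961
l(S, c) = -29/20 + c/746 (l(S, c) = c*(1/746) - 145/(10²) = c/746 - 145/100 = c/746 - 145*1/100 = c/746 - 29/20 = -29/20 + c/746)
1/((3224*16)*13 + (4553319 - l(N, -2054))) = 1/((3224*16)*13 + (4553319 - (-29/20 + (1/746)*(-2054)))) = 1/(51584*13 + (4553319 - (-29/20 - 1027/373))) = 1/(670592 + (4553319 - 1*(-31357/7460))) = 1/(670592 + (4553319 + 31357/7460)) = 1/(670592 + 33967791097/7460) = 1/(38970407417/7460) = 7460/38970407417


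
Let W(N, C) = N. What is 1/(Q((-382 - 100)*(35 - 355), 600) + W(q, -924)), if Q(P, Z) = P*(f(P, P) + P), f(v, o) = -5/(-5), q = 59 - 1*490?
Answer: 1/23790131409 ≈ 4.2034e-11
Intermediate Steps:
q = -431 (q = 59 - 490 = -431)
f(v, o) = 1 (f(v, o) = -5*(-1/5) = 1)
Q(P, Z) = P*(1 + P)
1/(Q((-382 - 100)*(35 - 355), 600) + W(q, -924)) = 1/(((-382 - 100)*(35 - 355))*(1 + (-382 - 100)*(35 - 355)) - 431) = 1/((-482*(-320))*(1 - 482*(-320)) - 431) = 1/(154240*(1 + 154240) - 431) = 1/(154240*154241 - 431) = 1/(23790131840 - 431) = 1/23790131409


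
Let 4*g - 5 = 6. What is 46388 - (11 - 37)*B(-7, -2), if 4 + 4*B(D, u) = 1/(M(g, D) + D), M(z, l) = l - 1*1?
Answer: 1390847/30 ≈ 46362.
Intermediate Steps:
g = 11/4 (g = 5/4 + (¼)*6 = 5/4 + 3/2 = 11/4 ≈ 2.7500)
M(z, l) = -1 + l (M(z, l) = l - 1 = -1 + l)
B(D, u) = -1 + 1/(4*(-1 + 2*D)) (B(D, u) = -1 + 1/(4*((-1 + D) + D)) = -1 + 1/(4*(-1 + 2*D)))
46388 - (11 - 37)*B(-7, -2) = 46388 - (11 - 37)*(5 - 8*(-7))/(4*(-1 + 2*(-7))) = 46388 - (-26)*(5 + 56)/(4*(-1 - 14)) = 46388 - (-26)*(¼)*61/(-15) = 46388 - (-26)*(¼)*(-1/15)*61 = 46388 - (-26)*(-61)/60 = 46388 - 1*793/30 = 46388 - 793/30 = 1390847/30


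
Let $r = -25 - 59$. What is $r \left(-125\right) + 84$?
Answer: $10584$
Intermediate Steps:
$r = -84$ ($r = -25 - 59 = -84$)
$r \left(-125\right) + 84 = \left(-84\right) \left(-125\right) + 84 = 10500 + 84 = 10584$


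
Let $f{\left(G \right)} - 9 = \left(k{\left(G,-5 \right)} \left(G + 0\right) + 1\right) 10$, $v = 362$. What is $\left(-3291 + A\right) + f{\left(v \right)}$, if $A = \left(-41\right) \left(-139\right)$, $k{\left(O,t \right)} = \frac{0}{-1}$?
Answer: $2427$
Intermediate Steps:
$k{\left(O,t \right)} = 0$ ($k{\left(O,t \right)} = 0 \left(-1\right) = 0$)
$A = 5699$
$f{\left(G \right)} = 19$ ($f{\left(G \right)} = 9 + \left(0 \left(G + 0\right) + 1\right) 10 = 9 + \left(0 G + 1\right) 10 = 9 + \left(0 + 1\right) 10 = 9 + 1 \cdot 10 = 9 + 10 = 19$)
$\left(-3291 + A\right) + f{\left(v \right)} = \left(-3291 + 5699\right) + 19 = 2408 + 19 = 2427$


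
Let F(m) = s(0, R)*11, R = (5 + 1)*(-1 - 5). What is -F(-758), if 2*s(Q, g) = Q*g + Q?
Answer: 0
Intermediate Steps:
R = -36 (R = 6*(-6) = -36)
s(Q, g) = Q/2 + Q*g/2 (s(Q, g) = (Q*g + Q)/2 = (Q + Q*g)/2 = Q/2 + Q*g/2)
F(m) = 0 (F(m) = ((½)*0*(1 - 36))*11 = ((½)*0*(-35))*11 = 0*11 = 0)
-F(-758) = -1*0 = 0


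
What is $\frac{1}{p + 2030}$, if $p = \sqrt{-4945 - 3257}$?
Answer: $\frac{1015}{2064551} - \frac{i \sqrt{8202}}{4129102} \approx 0.00049163 - 2.1933 \cdot 10^{-5} i$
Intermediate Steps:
$p = i \sqrt{8202}$ ($p = \sqrt{-8202} = i \sqrt{8202} \approx 90.565 i$)
$\frac{1}{p + 2030} = \frac{1}{i \sqrt{8202} + 2030} = \frac{1}{2030 + i \sqrt{8202}}$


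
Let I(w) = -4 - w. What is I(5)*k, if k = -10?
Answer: 90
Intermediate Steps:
I(5)*k = (-4 - 1*5)*(-10) = (-4 - 5)*(-10) = -9*(-10) = 90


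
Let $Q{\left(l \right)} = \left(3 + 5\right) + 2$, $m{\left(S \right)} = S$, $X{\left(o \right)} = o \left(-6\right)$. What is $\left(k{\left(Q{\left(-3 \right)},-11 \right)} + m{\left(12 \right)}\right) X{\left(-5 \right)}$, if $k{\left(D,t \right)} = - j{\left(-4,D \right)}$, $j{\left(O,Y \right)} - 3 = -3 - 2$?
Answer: $420$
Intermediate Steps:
$X{\left(o \right)} = - 6 o$
$j{\left(O,Y \right)} = -2$ ($j{\left(O,Y \right)} = 3 - 5 = -2$)
$Q{\left(l \right)} = 10$ ($Q{\left(l \right)} = 8 + 2 = 10$)
$k{\left(D,t \right)} = 2$ ($k{\left(D,t \right)} = \left(-1\right) \left(-2\right) = 2$)
$\left(k{\left(Q{\left(-3 \right)},-11 \right)} + m{\left(12 \right)}\right) X{\left(-5 \right)} = \left(2 + 12\right) \left(\left(-6\right) \left(-5\right)\right) = 14 \cdot 30 = 420$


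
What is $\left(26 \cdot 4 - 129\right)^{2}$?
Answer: $625$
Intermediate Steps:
$\left(26 \cdot 4 - 129\right)^{2} = \left(104 - 129\right)^{2} = \left(-25\right)^{2} = 625$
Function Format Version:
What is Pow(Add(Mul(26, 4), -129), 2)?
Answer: 625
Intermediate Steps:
Pow(Add(Mul(26, 4), -129), 2) = Pow(Add(104, -129), 2) = Pow(-25, 2) = 625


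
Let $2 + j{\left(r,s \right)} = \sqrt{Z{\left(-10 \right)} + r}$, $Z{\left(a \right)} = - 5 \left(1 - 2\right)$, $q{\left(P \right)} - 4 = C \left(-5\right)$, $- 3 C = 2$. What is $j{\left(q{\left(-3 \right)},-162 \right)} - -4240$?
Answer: $4238 + \frac{\sqrt{111}}{3} \approx 4241.5$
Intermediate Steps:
$C = - \frac{2}{3}$ ($C = \left(- \frac{1}{3}\right) 2 = - \frac{2}{3} \approx -0.66667$)
$q{\left(P \right)} = \frac{22}{3}$ ($q{\left(P \right)} = 4 - - \frac{10}{3} = 4 + \frac{10}{3} = \frac{22}{3}$)
$Z{\left(a \right)} = 5$ ($Z{\left(a \right)} = \left(-5\right) \left(-1\right) = 5$)
$j{\left(r,s \right)} = -2 + \sqrt{5 + r}$
$j{\left(q{\left(-3 \right)},-162 \right)} - -4240 = \left(-2 + \sqrt{5 + \frac{22}{3}}\right) - -4240 = \left(-2 + \sqrt{\frac{37}{3}}\right) + 4240 = \left(-2 + \frac{\sqrt{111}}{3}\right) + 4240 = 4238 + \frac{\sqrt{111}}{3}$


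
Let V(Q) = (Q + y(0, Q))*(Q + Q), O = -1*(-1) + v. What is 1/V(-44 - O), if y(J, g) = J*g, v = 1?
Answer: 1/4232 ≈ 0.00023629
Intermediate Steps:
O = 2 (O = -1*(-1) + 1 = 1 + 1 = 2)
V(Q) = 2*Q² (V(Q) = (Q + 0*Q)*(Q + Q) = (Q + 0)*(2*Q) = Q*(2*Q) = 2*Q²)
1/V(-44 - O) = 1/(2*(-44 - 1*2)²) = 1/(2*(-44 - 2)²) = 1/(2*(-46)²) = 1/(2*2116) = 1/4232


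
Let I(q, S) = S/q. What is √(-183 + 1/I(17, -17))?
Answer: 2*I*√46 ≈ 13.565*I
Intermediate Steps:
√(-183 + 1/I(17, -17)) = √(-183 + 1/(-17/17)) = √(-183 + 1/(-17*1/17)) = √(-183 + 1/(-1)) = √(-183 - 1) = √(-184) = 2*I*√46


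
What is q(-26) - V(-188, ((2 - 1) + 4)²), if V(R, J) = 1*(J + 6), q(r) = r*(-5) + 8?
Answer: 107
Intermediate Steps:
q(r) = 8 - 5*r (q(r) = -5*r + 8 = 8 - 5*r)
V(R, J) = 6 + J (V(R, J) = 1*(6 + J) = 6 + J)
q(-26) - V(-188, ((2 - 1) + 4)²) = (8 - 5*(-26)) - (6 + ((2 - 1) + 4)²) = (8 + 130) - (6 + (1 + 4)²) = 138 - (6 + 5²) = 138 - (6 + 25) = 138 - 1*31 = 138 - 31 = 107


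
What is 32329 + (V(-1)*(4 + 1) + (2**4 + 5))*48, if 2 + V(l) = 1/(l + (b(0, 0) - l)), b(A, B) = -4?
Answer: 32797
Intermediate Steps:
V(l) = -9/4 (V(l) = -2 + 1/(l + (-4 - l)) = -2 + 1/(-4) = -2 - 1/4 = -9/4)
32329 + (V(-1)*(4 + 1) + (2**4 + 5))*48 = 32329 + (-9*(4 + 1)/4 + (2**4 + 5))*48 = 32329 + (-9/4*5 + (16 + 5))*48 = 32329 + (-45/4 + 21)*48 = 32329 + (39/4)*48 = 32329 + 468 = 32797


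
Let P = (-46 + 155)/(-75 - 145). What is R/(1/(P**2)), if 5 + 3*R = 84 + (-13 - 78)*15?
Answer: -7639483/72600 ≈ -105.23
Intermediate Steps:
P = -109/220 (P = 109/(-220) = 109*(-1/220) = -109/220 ≈ -0.49545)
R = -1286/3 (R = -5/3 + (84 + (-13 - 78)*15)/3 = -5/3 + (84 - 91*15)/3 = -5/3 + (84 - 1365)/3 = -5/3 + (1/3)*(-1281) = -5/3 - 427 = -1286/3 ≈ -428.67)
R/(1/(P**2)) = -1286*(-109/220)**2/3 = -1286/(3*(1/(11881/48400))) = -1286/(3*48400/11881) = -1286/3*11881/48400 = -7639483/72600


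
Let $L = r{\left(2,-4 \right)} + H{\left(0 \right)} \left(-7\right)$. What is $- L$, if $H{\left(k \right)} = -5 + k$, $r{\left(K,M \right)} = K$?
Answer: $-37$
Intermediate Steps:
$L = 37$ ($L = 2 + \left(-5 + 0\right) \left(-7\right) = 2 - -35 = 2 + 35 = 37$)
$- L = \left(-1\right) 37 = -37$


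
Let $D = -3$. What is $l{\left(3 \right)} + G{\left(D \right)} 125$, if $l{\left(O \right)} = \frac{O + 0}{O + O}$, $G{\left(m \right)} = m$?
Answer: $- \frac{749}{2} \approx -374.5$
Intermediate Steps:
$l{\left(O \right)} = \frac{1}{2}$ ($l{\left(O \right)} = \frac{O}{2 O} = O \frac{1}{2 O} = \frac{1}{2}$)
$l{\left(3 \right)} + G{\left(D \right)} 125 = \frac{1}{2} - 375 = - \frac{749}{2}$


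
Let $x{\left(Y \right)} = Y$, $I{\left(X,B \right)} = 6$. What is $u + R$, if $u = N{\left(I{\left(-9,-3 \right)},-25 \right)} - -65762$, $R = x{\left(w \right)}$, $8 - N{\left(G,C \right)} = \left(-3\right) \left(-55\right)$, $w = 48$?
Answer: $65653$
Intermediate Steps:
$N{\left(G,C \right)} = -157$ ($N{\left(G,C \right)} = 8 - \left(-3\right) \left(-55\right) = 8 - 165 = -157$)
$R = 48$
$u = 65605$ ($u = -157 - -65762 = -157 + 65762 = 65605$)
$u + R = 65605 + 48 = 65653$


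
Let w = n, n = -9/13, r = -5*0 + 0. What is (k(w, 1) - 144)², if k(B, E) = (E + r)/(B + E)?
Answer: 316969/16 ≈ 19811.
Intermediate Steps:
r = 0 (r = 0 + 0 = 0)
n = -9/13 (n = -9*1/13 = -9/13 ≈ -0.69231)
w = -9/13 ≈ -0.69231
k(B, E) = E/(B + E) (k(B, E) = (E + 0)/(B + E) = E/(B + E))
(k(w, 1) - 144)² = (1/(-9/13 + 1) - 144)² = (1/(4/13) - 144)² = (1*(13/4) - 144)² = (13/4 - 144)² = (-563/4)² = 316969/16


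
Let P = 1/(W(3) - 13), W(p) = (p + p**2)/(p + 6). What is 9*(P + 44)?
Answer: 13833/35 ≈ 395.23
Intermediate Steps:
W(p) = (p + p**2)/(6 + p)
P = -3/35 (P = 1/(3*(1 + 3)/(6 + 3) - 13) = 1/(3*4/9 - 13) = 1/(3*(1/9)*4 - 13) = 1/(4/3 - 13) = 1/(-35/3) = -3/35 ≈ -0.085714)
9*(P + 44) = 9*(-3/35 + 44) = 9*(1537/35) = 13833/35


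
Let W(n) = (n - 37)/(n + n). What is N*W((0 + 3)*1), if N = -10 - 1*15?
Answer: 425/3 ≈ 141.67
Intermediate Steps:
N = -25 (N = -10 - 15 = -25)
W(n) = (-37 + n)/(2*n) (W(n) = (-37 + n)/((2*n)) = (-37 + n)*(1/(2*n)) = (-37 + n)/(2*n))
N*W((0 + 3)*1) = -25*(-37 + (0 + 3)*1)/(2*((0 + 3)*1)) = -25*(-37 + 3*1)/(2*(3*1)) = -25*(-37 + 3)/(2*3) = -25*(-34)/(2*3) = -25*(-17/3) = 425/3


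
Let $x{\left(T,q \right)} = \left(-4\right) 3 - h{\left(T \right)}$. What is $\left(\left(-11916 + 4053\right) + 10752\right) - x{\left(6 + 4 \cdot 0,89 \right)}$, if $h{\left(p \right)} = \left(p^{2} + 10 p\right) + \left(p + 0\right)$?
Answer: $3003$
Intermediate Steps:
$h{\left(p \right)} = p^{2} + 11 p$ ($h{\left(p \right)} = \left(p^{2} + 10 p\right) + p = p^{2} + 11 p$)
$x{\left(T,q \right)} = -12 - T \left(11 + T\right)$ ($x{\left(T,q \right)} = \left(-4\right) 3 - T \left(11 + T\right) = -12 - T \left(11 + T\right)$)
$\left(\left(-11916 + 4053\right) + 10752\right) - x{\left(6 + 4 \cdot 0,89 \right)} = \left(\left(-11916 + 4053\right) + 10752\right) - \left(-12 - \left(6 + 4 \cdot 0\right) \left(11 + \left(6 + 4 \cdot 0\right)\right)\right) = \left(-7863 + 10752\right) - \left(-12 - \left(6 + 0\right) \left(11 + \left(6 + 0\right)\right)\right) = 2889 - \left(-12 - 6 \left(11 + 6\right)\right) = 2889 - \left(-12 - 6 \cdot 17\right) = 2889 - \left(-12 - 102\right) = 2889 - -114 = 2889 + 114 = 3003$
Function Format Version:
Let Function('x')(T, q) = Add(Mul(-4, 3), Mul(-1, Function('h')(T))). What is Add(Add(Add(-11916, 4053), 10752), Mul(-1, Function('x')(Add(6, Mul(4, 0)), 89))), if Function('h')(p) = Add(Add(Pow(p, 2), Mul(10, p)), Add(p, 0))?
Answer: 3003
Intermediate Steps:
Function('h')(p) = Add(Pow(p, 2), Mul(11, p)) (Function('h')(p) = Add(Add(Pow(p, 2), Mul(10, p)), p) = Add(Pow(p, 2), Mul(11, p)))
Function('x')(T, q) = Add(-12, Mul(-1, T, Add(11, T))) (Function('x')(T, q) = Add(Mul(-4, 3), Mul(-1, Mul(T, Add(11, T)))) = Add(-12, Mul(-1, T, Add(11, T))))
Add(Add(Add(-11916, 4053), 10752), Mul(-1, Function('x')(Add(6, Mul(4, 0)), 89))) = Add(Add(Add(-11916, 4053), 10752), Mul(-1, Add(-12, Mul(-1, Add(6, Mul(4, 0)), Add(11, Add(6, Mul(4, 0))))))) = Add(Add(-7863, 10752), Mul(-1, Add(-12, Mul(-1, Add(6, 0), Add(11, Add(6, 0)))))) = Add(2889, Mul(-1, Add(-12, Mul(-1, 6, Add(11, 6))))) = Add(2889, Mul(-1, Add(-12, Mul(-1, 6, 17)))) = Add(2889, Mul(-1, Add(-12, -102))) = Add(2889, Mul(-1, -114)) = Add(2889, 114) = 3003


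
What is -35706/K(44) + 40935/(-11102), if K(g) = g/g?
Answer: -396448947/11102 ≈ -35710.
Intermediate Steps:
K(g) = 1
-35706/K(44) + 40935/(-11102) = -35706/1 + 40935/(-11102) = -35706*1 + 40935*(-1/11102) = -35706 - 40935/11102 = -396448947/11102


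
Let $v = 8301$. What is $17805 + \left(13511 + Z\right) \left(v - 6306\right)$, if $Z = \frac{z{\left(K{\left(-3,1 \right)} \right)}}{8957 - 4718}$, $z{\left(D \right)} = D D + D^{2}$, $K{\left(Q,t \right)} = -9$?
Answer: $\frac{4234655220}{157} \approx 2.6972 \cdot 10^{7}$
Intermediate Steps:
$z{\left(D \right)} = 2 D^{2}$ ($z{\left(D \right)} = D^{2} + D^{2} = 2 D^{2}$)
$Z = \frac{6}{157}$ ($Z = \frac{2 \left(-9\right)^{2}}{8957 - 4718} = \frac{2 \cdot 81}{4239} = 162 \cdot \frac{1}{4239} = \frac{6}{157} \approx 0.038217$)
$17805 + \left(13511 + Z\right) \left(v - 6306\right) = 17805 + \left(13511 + \frac{6}{157}\right) \left(8301 - 6306\right) = 17805 + \frac{2121233}{157} \cdot 1995 = 17805 + \frac{4231859835}{157} = \frac{4234655220}{157}$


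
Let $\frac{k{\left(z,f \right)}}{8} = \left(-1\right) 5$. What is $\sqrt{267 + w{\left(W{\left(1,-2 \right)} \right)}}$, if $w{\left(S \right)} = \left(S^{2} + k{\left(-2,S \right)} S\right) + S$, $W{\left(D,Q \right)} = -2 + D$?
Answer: $\sqrt{307} \approx 17.521$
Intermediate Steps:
$k{\left(z,f \right)} = -40$ ($k{\left(z,f \right)} = 8 \left(\left(-1\right) 5\right) = 8 \left(-5\right) = -40$)
$w{\left(S \right)} = S^{2} - 39 S$ ($w{\left(S \right)} = \left(S^{2} - 40 S\right) + S = S^{2} - 39 S$)
$\sqrt{267 + w{\left(W{\left(1,-2 \right)} \right)}} = \sqrt{267 + \left(-2 + 1\right) \left(-39 + \left(-2 + 1\right)\right)} = \sqrt{267 - \left(-39 - 1\right)} = \sqrt{267 - -40} = \sqrt{267 + 40} = \sqrt{307}$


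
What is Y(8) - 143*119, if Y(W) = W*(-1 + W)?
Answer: -16961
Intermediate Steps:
Y(8) - 143*119 = 8*(-1 + 8) - 143*119 = 8*7 - 17017 = 56 - 17017 = -16961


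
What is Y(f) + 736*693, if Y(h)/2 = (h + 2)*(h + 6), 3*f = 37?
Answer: 4595162/9 ≈ 5.1057e+5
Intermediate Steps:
f = 37/3 (f = (⅓)*37 = 37/3 ≈ 12.333)
Y(h) = 2*(2 + h)*(6 + h) (Y(h) = 2*((h + 2)*(h + 6)) = 2*((2 + h)*(6 + h)) = 2*(2 + h)*(6 + h))
Y(f) + 736*693 = (24 + 2*(37/3)² + 16*(37/3)) + 736*693 = (24 + 2*(1369/9) + 592/3) + 510048 = (24 + 2738/9 + 592/3) + 510048 = 4730/9 + 510048 = 4595162/9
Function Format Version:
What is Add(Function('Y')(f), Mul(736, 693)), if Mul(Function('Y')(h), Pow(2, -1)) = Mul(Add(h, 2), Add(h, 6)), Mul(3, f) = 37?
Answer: Rational(4595162, 9) ≈ 5.1057e+5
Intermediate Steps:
f = Rational(37, 3) (f = Mul(Rational(1, 3), 37) = Rational(37, 3) ≈ 12.333)
Function('Y')(h) = Mul(2, Add(2, h), Add(6, h)) (Function('Y')(h) = Mul(2, Mul(Add(h, 2), Add(h, 6))) = Mul(2, Mul(Add(2, h), Add(6, h))) = Mul(2, Add(2, h), Add(6, h)))
Add(Function('Y')(f), Mul(736, 693)) = Add(Add(24, Mul(2, Pow(Rational(37, 3), 2)), Mul(16, Rational(37, 3))), Mul(736, 693)) = Add(Add(24, Mul(2, Rational(1369, 9)), Rational(592, 3)), 510048) = Add(Add(24, Rational(2738, 9), Rational(592, 3)), 510048) = Add(Rational(4730, 9), 510048) = Rational(4595162, 9)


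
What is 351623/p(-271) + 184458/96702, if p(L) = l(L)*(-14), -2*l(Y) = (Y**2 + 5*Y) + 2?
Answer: 298317149/114547832 ≈ 2.6043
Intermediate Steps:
l(Y) = -1 - 5*Y/2 - Y**2/2 (l(Y) = -((Y**2 + 5*Y) + 2)/2 = -(2 + Y**2 + 5*Y)/2 = -1 - 5*Y/2 - Y**2/2)
p(L) = 14 + 7*L**2 + 35*L (p(L) = (-1 - 5*L/2 - L**2/2)*(-14) = 14 + 7*L**2 + 35*L)
351623/p(-271) + 184458/96702 = 351623/(14 + 7*(-271)**2 + 35*(-271)) + 184458/96702 = 351623/(14 + 7*73441 - 9485) + 184458*(1/96702) = 351623/(14 + 514087 - 9485) + 433/227 = 351623/504616 + 433/227 = 298317149/114547832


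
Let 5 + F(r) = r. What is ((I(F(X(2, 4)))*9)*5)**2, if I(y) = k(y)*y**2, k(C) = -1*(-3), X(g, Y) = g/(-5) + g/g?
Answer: 170772624/25 ≈ 6.8309e+6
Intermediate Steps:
X(g, Y) = 1 - g/5 (X(g, Y) = g*(-1/5) + 1 = -g/5 + 1 = 1 - g/5)
F(r) = -5 + r
k(C) = 3
I(y) = 3*y**2
((I(F(X(2, 4)))*9)*5)**2 = (((3*(-5 + (1 - 1/5*2))**2)*9)*5)**2 = (((3*(-5 + (1 - 2/5))**2)*9)*5)**2 = (((3*(-5 + 3/5)**2)*9)*5)**2 = (((3*(-22/5)**2)*9)*5)**2 = (((3*(484/25))*9)*5)**2 = (((1452/25)*9)*5)**2 = ((13068/25)*5)**2 = (13068/5)**2 = 170772624/25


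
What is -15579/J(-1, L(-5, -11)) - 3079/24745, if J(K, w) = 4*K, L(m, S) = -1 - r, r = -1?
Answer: 385490039/98980 ≈ 3894.6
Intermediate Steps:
L(m, S) = 0 (L(m, S) = -1 - 1*(-1) = -1 + 1 = 0)
-15579/J(-1, L(-5, -11)) - 3079/24745 = -15579/(4*(-1)) - 3079/24745 = -15579/(-4) - 3079*1/24745 = -15579*(-1/4) - 3079/24745 = 15579/4 - 3079/24745 = 385490039/98980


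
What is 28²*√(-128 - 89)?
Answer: 784*I*√217 ≈ 11549.0*I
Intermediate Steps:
28²*√(-128 - 89) = 784*√(-217) = 784*(I*√217) = 784*I*√217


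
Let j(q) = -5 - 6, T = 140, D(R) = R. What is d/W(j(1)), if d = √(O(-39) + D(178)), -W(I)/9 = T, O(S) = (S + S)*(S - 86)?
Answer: -√2482/630 ≈ -0.079079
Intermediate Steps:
O(S) = 2*S*(-86 + S) (O(S) = (2*S)*(-86 + S) = 2*S*(-86 + S))
j(q) = -11
W(I) = -1260 (W(I) = -9*140 = -1260)
d = 2*√2482 (d = √(2*(-39)*(-86 - 39) + 178) = √(2*(-39)*(-125) + 178) = √(9750 + 178) = √9928 = 2*√2482 ≈ 99.639)
d/W(j(1)) = (2*√2482)/(-1260) = (2*√2482)*(-1/1260) = -√2482/630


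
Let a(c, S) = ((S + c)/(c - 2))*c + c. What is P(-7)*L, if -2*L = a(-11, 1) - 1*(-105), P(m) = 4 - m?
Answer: -6116/13 ≈ -470.46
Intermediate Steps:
a(c, S) = c + c*(S + c)/(-2 + c) (a(c, S) = ((S + c)/(-2 + c))*c + c = c*(S + c)/(-2 + c) + c = c + c*(S + c)/(-2 + c))
L = -556/13 (L = -(-11*(-2 + 1 + 2*(-11))/(-2 - 11) - 1*(-105))/2 = -(-11*(-2 + 1 - 22)/(-13) + 105)/2 = -(-11*(-1/13)*(-23) + 105)/2 = -(-253/13 + 105)/2 = -1/2*1112/13 = -556/13 ≈ -42.769)
P(-7)*L = (4 - 1*(-7))*(-556/13) = (4 + 7)*(-556/13) = 11*(-556/13) = -6116/13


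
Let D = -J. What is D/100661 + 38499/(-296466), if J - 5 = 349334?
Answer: -35814161271/9947521342 ≈ -3.6003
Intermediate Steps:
J = 349339 (J = 5 + 349334 = 349339)
D = -349339 (D = -1*349339 = -349339)
D/100661 + 38499/(-296466) = -349339/100661 + 38499/(-296466) = -349339*1/100661 + 38499*(-1/296466) = -349339/100661 - 12833/98822 = -35814161271/9947521342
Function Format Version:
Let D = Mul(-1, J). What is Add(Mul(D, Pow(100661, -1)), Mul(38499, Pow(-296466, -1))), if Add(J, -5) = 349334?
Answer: Rational(-35814161271, 9947521342) ≈ -3.6003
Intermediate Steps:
J = 349339 (J = Add(5, 349334) = 349339)
D = -349339 (D = Mul(-1, 349339) = -349339)
Add(Mul(D, Pow(100661, -1)), Mul(38499, Pow(-296466, -1))) = Add(Mul(-349339, Pow(100661, -1)), Mul(38499, Pow(-296466, -1))) = Add(Mul(-349339, Rational(1, 100661)), Mul(38499, Rational(-1, 296466))) = Add(Rational(-349339, 100661), Rational(-12833, 98822)) = Rational(-35814161271, 9947521342)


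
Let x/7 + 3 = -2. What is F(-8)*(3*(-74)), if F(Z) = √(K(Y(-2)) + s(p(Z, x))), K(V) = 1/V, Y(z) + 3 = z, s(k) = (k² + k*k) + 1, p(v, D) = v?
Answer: -444*√805/5 ≈ -2519.5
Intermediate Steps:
x = -35 (x = -21 + 7*(-2) = -21 - 14 = -35)
s(k) = 1 + 2*k² (s(k) = (k² + k²) + 1 = 2*k² + 1 = 1 + 2*k²)
Y(z) = -3 + z
F(Z) = √(⅘ + 2*Z²) (F(Z) = √(1/(-3 - 2) + (1 + 2*Z²)) = √(1/(-5) + (1 + 2*Z²)) = √(-⅕ + (1 + 2*Z²)) = √(⅘ + 2*Z²))
F(-8)*(3*(-74)) = (√(20 + 50*(-8)²)/5)*(3*(-74)) = (√(20 + 50*64)/5)*(-222) = (√(20 + 3200)/5)*(-222) = (√3220/5)*(-222) = ((2*√805)/5)*(-222) = (2*√805/5)*(-222) = -444*√805/5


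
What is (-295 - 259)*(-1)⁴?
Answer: -554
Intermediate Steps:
(-295 - 259)*(-1)⁴ = -554*1 = -554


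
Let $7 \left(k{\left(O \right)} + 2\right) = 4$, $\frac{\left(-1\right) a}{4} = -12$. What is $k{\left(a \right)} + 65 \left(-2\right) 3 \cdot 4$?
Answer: $- \frac{10930}{7} \approx -1561.4$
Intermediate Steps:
$a = 48$ ($a = \left(-4\right) \left(-12\right) = 48$)
$k{\left(O \right)} = - \frac{10}{7}$ ($k{\left(O \right)} = -2 + \frac{1}{7} \cdot 4 = -2 + \frac{4}{7} = - \frac{10}{7}$)
$k{\left(a \right)} + 65 \left(-2\right) 3 \cdot 4 = - \frac{10}{7} + 65 \left(-2\right) 3 \cdot 4 = - \frac{10}{7} + 65 \left(\left(-6\right) 4\right) = - \frac{10}{7} + 65 \left(-24\right) = - \frac{10}{7} - 1560 = - \frac{10930}{7}$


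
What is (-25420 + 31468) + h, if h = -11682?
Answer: -5634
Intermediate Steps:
(-25420 + 31468) + h = (-25420 + 31468) - 11682 = 6048 - 11682 = -5634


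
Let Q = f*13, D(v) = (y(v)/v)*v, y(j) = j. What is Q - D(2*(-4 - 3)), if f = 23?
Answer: 313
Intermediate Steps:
D(v) = v (D(v) = (v/v)*v = 1*v = v)
Q = 299 (Q = 23*13 = 299)
Q - D(2*(-4 - 3)) = 299 - 2*(-4 - 3) = 299 - 2*(-7) = 299 - 1*(-14) = 299 + 14 = 313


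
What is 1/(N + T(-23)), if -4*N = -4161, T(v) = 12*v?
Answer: 4/3057 ≈ 0.0013085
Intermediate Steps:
N = 4161/4 (N = -¼*(-4161) = 4161/4 ≈ 1040.3)
1/(N + T(-23)) = 1/(4161/4 + 12*(-23)) = 1/(4161/4 - 276) = 1/(3057/4) = 4/3057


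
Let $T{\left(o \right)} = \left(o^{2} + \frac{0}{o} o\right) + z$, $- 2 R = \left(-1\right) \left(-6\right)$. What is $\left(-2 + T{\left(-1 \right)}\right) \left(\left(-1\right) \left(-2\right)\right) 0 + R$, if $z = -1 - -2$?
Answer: $-3$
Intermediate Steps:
$z = 1$ ($z = -1 + 2 = 1$)
$R = -3$ ($R = - \frac{\left(-1\right) \left(-6\right)}{2} = \left(- \frac{1}{2}\right) 6 = -3$)
$T{\left(o \right)} = 1 + o^{2}$ ($T{\left(o \right)} = \left(o^{2} + \frac{0}{o} o\right) + 1 = \left(o^{2} + 0 o\right) + 1 = \left(o^{2} + 0\right) + 1 = o^{2} + 1 = 1 + o^{2}$)
$\left(-2 + T{\left(-1 \right)}\right) \left(\left(-1\right) \left(-2\right)\right) 0 + R = \left(-2 + \left(1 + \left(-1\right)^{2}\right)\right) \left(\left(-1\right) \left(-2\right)\right) 0 - 3 = \left(-2 + \left(1 + 1\right)\right) 2 \cdot 0 - 3 = \left(-2 + 2\right) 2 \cdot 0 - 3 = 0 \cdot 2 \cdot 0 - 3 = 0 \cdot 0 - 3 = 0 - 3 = -3$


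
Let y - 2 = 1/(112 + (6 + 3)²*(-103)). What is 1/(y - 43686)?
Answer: -8231/359563005 ≈ -2.2892e-5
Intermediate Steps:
y = 16461/8231 (y = 2 + 1/(112 + (6 + 3)²*(-103)) = 2 + 1/(112 + 9²*(-103)) = 2 + 1/(112 + 81*(-103)) = 2 + 1/(112 - 8343) = 2 + 1/(-8231) = 2 - 1/8231 = 16461/8231 ≈ 1.9999)
1/(y - 43686) = 1/(16461/8231 - 43686) = 1/(-359563005/8231) = -8231/359563005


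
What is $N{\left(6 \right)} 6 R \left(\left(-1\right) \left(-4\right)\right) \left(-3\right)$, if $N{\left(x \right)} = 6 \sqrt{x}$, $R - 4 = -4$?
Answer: $0$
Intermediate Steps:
$R = 0$ ($R = 4 - 4 = 0$)
$N{\left(6 \right)} 6 R \left(\left(-1\right) \left(-4\right)\right) \left(-3\right) = 6 \sqrt{6} \cdot 6 \cdot 0 \left(\left(-1\right) \left(-4\right)\right) \left(-3\right) = 36 \sqrt{6} \cdot 0 \cdot 4 \left(-3\right) = 36 \sqrt{6} \cdot 0 \left(-3\right) = 36 \sqrt{6} \cdot 0 = 0$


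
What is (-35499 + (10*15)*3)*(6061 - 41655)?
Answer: 1247534106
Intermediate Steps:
(-35499 + (10*15)*3)*(6061 - 41655) = (-35499 + 150*3)*(-35594) = (-35499 + 450)*(-35594) = -35049*(-35594) = 1247534106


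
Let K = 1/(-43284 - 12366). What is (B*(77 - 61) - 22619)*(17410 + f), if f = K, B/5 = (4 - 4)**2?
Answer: -21914791340881/55650 ≈ -3.9380e+8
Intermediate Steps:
B = 0 (B = 5*(4 - 4)**2 = 5*0**2 = 5*0 = 0)
K = -1/55650 (K = 1/(-55650) = -1/55650 ≈ -1.7969e-5)
f = -1/55650 ≈ -1.7969e-5
(B*(77 - 61) - 22619)*(17410 + f) = (0*(77 - 61) - 22619)*(17410 - 1/55650) = (0*16 - 22619)*(968866499/55650) = (0 - 22619)*(968866499/55650) = -22619*968866499/55650 = -21914791340881/55650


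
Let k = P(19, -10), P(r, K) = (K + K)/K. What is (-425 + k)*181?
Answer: -76563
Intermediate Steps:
P(r, K) = 2 (P(r, K) = (2*K)/K = 2)
k = 2
(-425 + k)*181 = (-425 + 2)*181 = -423*181 = -76563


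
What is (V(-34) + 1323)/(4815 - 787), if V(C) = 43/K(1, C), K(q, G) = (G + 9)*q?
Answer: 8258/25175 ≈ 0.32802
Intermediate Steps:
K(q, G) = q*(9 + G) (K(q, G) = (9 + G)*q = q*(9 + G))
V(C) = 43/(9 + C) (V(C) = 43/((1*(9 + C))) = 43/(9 + C))
(V(-34) + 1323)/(4815 - 787) = (43/(9 - 34) + 1323)/(4815 - 787) = (43/(-25) + 1323)/4028 = (43*(-1/25) + 1323)*(1/4028) = (-43/25 + 1323)*(1/4028) = (33032/25)*(1/4028) = 8258/25175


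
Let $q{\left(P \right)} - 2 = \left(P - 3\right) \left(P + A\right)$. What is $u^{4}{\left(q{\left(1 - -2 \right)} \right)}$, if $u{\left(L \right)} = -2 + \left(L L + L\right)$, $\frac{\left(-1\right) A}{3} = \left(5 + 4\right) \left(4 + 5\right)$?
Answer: $256$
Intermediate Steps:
$A = -243$ ($A = - 3 \left(5 + 4\right) \left(4 + 5\right) = - 3 \cdot 9 \cdot 9 = \left(-3\right) 81 = -243$)
$q{\left(P \right)} = 2 + \left(-243 + P\right) \left(-3 + P\right)$ ($q{\left(P \right)} = 2 + \left(P - 3\right) \left(P - 243\right) = 2 + \left(-3 + P\right) \left(-243 + P\right) = 2 + \left(-243 + P\right) \left(-3 + P\right)$)
$u{\left(L \right)} = -2 + L + L^{2}$ ($u{\left(L \right)} = -2 + \left(L^{2} + L\right) = -2 + \left(L + L^{2}\right) = -2 + L + L^{2}$)
$u^{4}{\left(q{\left(1 - -2 \right)} \right)} = \left(-2 + \left(731 + \left(1 - -2\right)^{2} - 246 \left(1 - -2\right)\right) + \left(731 + \left(1 - -2\right)^{2} - 246 \left(1 - -2\right)\right)^{2}\right)^{4} = \left(-2 + \left(731 + \left(1 + 2\right)^{2} - 246 \left(1 + 2\right)\right) + \left(731 + \left(1 + 2\right)^{2} - 246 \left(1 + 2\right)\right)^{2}\right)^{4} = \left(-2 + \left(731 + 3^{2} - 738\right) + \left(731 + 3^{2} - 738\right)^{2}\right)^{4} = \left(-2 + \left(731 + 9 - 738\right) + \left(731 + 9 - 738\right)^{2}\right)^{4} = \left(-2 + 2 + 2^{2}\right)^{4} = \left(-2 + 2 + 4\right)^{4} = 4^{4} = 256$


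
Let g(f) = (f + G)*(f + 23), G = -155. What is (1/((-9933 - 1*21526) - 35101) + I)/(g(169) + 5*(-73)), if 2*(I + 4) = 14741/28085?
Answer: -1397359601/868494248960 ≈ -0.0016089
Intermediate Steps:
g(f) = (-155 + f)*(23 + f) (g(f) = (f - 155)*(f + 23) = (-155 + f)*(23 + f))
I = -209939/56170 (I = -4 + (14741/28085)/2 = -4 + (14741*(1/28085))/2 = -4 + (½)*(14741/28085) = -4 + 14741/56170 = -209939/56170 ≈ -3.7376)
(1/((-9933 - 1*21526) - 35101) + I)/(g(169) + 5*(-73)) = (1/((-9933 - 1*21526) - 35101) - 209939/56170)/((-3565 + 169² - 132*169) + 5*(-73)) = (1/((-9933 - 21526) - 35101) - 209939/56170)/((-3565 + 28561 - 22308) - 365) = (1/(-31459 - 35101) - 209939/56170)/(2688 - 365) = (1/(-66560) - 209939/56170)/2323 = (-1/66560 - 209939/56170)*(1/2323) = -1397359601/373867520*1/2323 = -1397359601/868494248960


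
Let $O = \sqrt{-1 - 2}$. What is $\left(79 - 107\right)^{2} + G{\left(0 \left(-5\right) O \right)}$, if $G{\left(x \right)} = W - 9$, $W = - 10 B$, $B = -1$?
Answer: $785$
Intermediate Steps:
$O = i \sqrt{3}$ ($O = \sqrt{-3} = i \sqrt{3} \approx 1.732 i$)
$W = 10$ ($W = \left(-10\right) \left(-1\right) = 10$)
$G{\left(x \right)} = 1$ ($G{\left(x \right)} = 10 - 9 = 1$)
$\left(79 - 107\right)^{2} + G{\left(0 \left(-5\right) O \right)} = \left(79 - 107\right)^{2} + 1 = \left(-28\right)^{2} + 1 = 784 + 1 = 785$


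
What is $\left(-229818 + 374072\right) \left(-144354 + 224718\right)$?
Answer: $11592828456$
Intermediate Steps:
$\left(-229818 + 374072\right) \left(-144354 + 224718\right) = 144254 \cdot 80364 = 11592828456$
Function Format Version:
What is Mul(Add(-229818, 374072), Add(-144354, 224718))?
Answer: 11592828456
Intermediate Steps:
Mul(Add(-229818, 374072), Add(-144354, 224718)) = Mul(144254, 80364) = 11592828456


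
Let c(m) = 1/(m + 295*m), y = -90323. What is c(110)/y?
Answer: -1/2940916880 ≈ -3.4003e-10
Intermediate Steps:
c(m) = 1/(296*m)
c(110)/y = ((1/296)/110)/(-90323) = ((1/296)*(1/110))*(-1/90323) = (1/32560)*(-1/90323) = -1/2940916880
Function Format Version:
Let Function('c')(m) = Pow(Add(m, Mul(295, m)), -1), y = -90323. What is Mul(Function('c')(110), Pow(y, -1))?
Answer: Rational(-1, 2940916880) ≈ -3.4003e-10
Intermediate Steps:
Function('c')(m) = Mul(Rational(1, 296), Pow(m, -1)) (Function('c')(m) = Pow(Mul(296, m), -1) = Mul(Rational(1, 296), Pow(m, -1)))
Mul(Function('c')(110), Pow(y, -1)) = Mul(Mul(Rational(1, 296), Pow(110, -1)), Pow(-90323, -1)) = Mul(Mul(Rational(1, 296), Rational(1, 110)), Rational(-1, 90323)) = Mul(Rational(1, 32560), Rational(-1, 90323)) = Rational(-1, 2940916880)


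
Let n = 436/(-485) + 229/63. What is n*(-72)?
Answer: -668776/3395 ≈ -196.99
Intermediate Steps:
n = 83597/30555 (n = 436*(-1/485) + 229*(1/63) = -436/485 + 229/63 = 83597/30555 ≈ 2.7360)
n*(-72) = (83597/30555)*(-72) = -668776/3395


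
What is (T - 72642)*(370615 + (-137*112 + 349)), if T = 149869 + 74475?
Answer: 53948265240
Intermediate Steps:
T = 224344
(T - 72642)*(370615 + (-137*112 + 349)) = (224344 - 72642)*(370615 + (-137*112 + 349)) = 151702*(370615 + (-15344 + 349)) = 151702*(370615 - 14995) = 151702*355620 = 53948265240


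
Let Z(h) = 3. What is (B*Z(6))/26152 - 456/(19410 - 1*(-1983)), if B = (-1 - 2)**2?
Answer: -3782567/186489912 ≈ -0.020283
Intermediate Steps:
B = 9 (B = (-3)**2 = 9)
(B*Z(6))/26152 - 456/(19410 - 1*(-1983)) = (9*3)/26152 - 456/(19410 - 1*(-1983)) = 27*(1/26152) - 456/(19410 + 1983) = 27/26152 - 456/21393 = 27/26152 - 456*1/21393 = 27/26152 - 152/7131 = -3782567/186489912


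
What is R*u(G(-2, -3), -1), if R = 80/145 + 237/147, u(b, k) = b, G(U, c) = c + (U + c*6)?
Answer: -70725/1421 ≈ -49.771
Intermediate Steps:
G(U, c) = U + 7*c (G(U, c) = c + (U + 6*c) = U + 7*c)
R = 3075/1421 (R = 80*(1/145) + 237*(1/147) = 16/29 + 79/49 = 3075/1421 ≈ 2.1640)
R*u(G(-2, -3), -1) = 3075*(-2 + 7*(-3))/1421 = 3075*(-2 - 21)/1421 = (3075/1421)*(-23) = -70725/1421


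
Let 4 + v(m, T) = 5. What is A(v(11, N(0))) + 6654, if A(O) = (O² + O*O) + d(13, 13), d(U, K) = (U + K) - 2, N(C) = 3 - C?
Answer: 6680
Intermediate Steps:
v(m, T) = 1 (v(m, T) = -4 + 5 = 1)
d(U, K) = -2 + K + U (d(U, K) = (K + U) - 2 = -2 + K + U)
A(O) = 24 + 2*O² (A(O) = (O² + O*O) + (-2 + 13 + 13) = (O² + O²) + 24 = 2*O² + 24 = 24 + 2*O²)
A(v(11, N(0))) + 6654 = (24 + 2*1²) + 6654 = (24 + 2*1) + 6654 = (24 + 2) + 6654 = 26 + 6654 = 6680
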